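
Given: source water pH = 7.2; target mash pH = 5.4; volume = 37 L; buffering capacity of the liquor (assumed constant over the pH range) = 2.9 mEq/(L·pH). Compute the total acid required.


acid = buffering capacity · (pH_source − pH_target) · V
acid = 2.9 · (7.2 − 5.4) · 37

193.1400 mEq


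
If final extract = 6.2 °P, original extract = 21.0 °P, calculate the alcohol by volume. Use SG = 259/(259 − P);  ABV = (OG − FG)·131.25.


OG = 259/(259 − 21.0) = 1.0882
FG = 259/(259 − 6.2) = 1.0245
ABV = (1.0882 − 1.0245)·131.25

8.3619 % ABV


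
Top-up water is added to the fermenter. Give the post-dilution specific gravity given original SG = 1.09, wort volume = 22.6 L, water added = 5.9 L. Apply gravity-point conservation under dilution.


SG_new = 1 + (SG_old − 1)·V_old/(V_old + V_water)
pts = (1.09 − 1)·1000·22.6/(22.6 + 5.9) = 71.3684
SG_new = 1 + 71.3684/1000

1.0714


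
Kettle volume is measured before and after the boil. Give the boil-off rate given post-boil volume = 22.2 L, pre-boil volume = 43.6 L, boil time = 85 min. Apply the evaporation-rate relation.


rate = (V_pre − V_post) / (t_min/60)
rate = (43.6 − 22.2) / (85/60)

15.1059 L/hr


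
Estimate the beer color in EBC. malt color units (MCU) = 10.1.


SRM = 1.4922·MCU^0.6859;  EBC = SRM·1.97
SRM = 1.4922·10.1^0.6859 = 7.2894
EBC = 7.2894·1.97

14.3601 EBC


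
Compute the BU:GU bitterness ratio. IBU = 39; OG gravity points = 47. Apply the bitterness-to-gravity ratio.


BU:GU = IBU / OG_points
BU:GU = 39 / 47

0.8298


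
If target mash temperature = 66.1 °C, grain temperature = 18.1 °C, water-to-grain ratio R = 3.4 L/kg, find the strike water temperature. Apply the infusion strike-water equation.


T_strike = (0.41/R)·(T_mash − T_grain) + T_mash
T_strike = (0.41/3.4)·(66.1 − 18.1) + 66.1

71.8882 °C


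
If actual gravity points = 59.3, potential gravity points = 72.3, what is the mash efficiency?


efficiency = actual / potential × 100
efficiency = 59.3 / 72.3 × 100

82.0194 %


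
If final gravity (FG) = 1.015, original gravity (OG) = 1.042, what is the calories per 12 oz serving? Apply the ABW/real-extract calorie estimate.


ABW = (OG−FG)·131.25·0.79/FG;  °P = 259 − 259/SG (for OG→OE and FG→AE);  RE = 0.1808·OE + 0.8192·AE;  Cal = (6.9·ABW + 4·(RE−0.1))·FG·3.55
ABW = (1.042 − 1.015)·131.25·0.79/1.015 = 2.7582
OE = 259 − 259/1.042 = 10.4395 °P
AE = 259 − 259/1.015 = 3.8276 °P
RE = 0.1808·10.4395 + 0.8192·3.8276 = 5.0230 °P
Cal = (6.9·2.7582 + 4·(5.0230−0.1))·1.015·3.55

139.5309 kcal


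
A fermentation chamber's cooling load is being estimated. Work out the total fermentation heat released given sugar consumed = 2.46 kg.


Q = m_sugar · 590 kJ/kg
Q = 2.46 · 590

1451.4000 kJ


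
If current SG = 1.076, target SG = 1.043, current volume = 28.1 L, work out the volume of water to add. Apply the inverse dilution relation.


V_water = V·((SG_curr − 1)/(SG_target − 1) − 1)
V_water = 28.1·((1.076 − 1)/(1.043 − 1) − 1)

21.5651 L


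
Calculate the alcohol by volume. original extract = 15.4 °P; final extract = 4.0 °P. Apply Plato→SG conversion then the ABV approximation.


SG = 259/(259 − P);  ABV = (OG − FG)·131.25
OG = 259/(259 − 15.4) = 1.0632
FG = 259/(259 − 4.0) = 1.0157
ABV = (1.0632 − 1.0157)·131.25

6.2386 % ABV


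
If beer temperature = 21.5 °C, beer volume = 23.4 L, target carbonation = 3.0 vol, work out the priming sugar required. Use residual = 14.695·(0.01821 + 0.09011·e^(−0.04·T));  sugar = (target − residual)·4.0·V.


residual = 14.695·(0.01821 + 0.09011·e^(−0.04·21.5)) = 0.8279
sugar = (3.0 − 0.8279)·4.0·23.4

203.3055 g


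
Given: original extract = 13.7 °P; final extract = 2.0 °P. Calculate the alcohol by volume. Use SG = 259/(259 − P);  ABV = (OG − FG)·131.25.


OG = 259/(259 − 13.7) = 1.0558
FG = 259/(259 − 2.0) = 1.0078
ABV = (1.0558 − 1.0078)·131.25

6.3089 % ABV


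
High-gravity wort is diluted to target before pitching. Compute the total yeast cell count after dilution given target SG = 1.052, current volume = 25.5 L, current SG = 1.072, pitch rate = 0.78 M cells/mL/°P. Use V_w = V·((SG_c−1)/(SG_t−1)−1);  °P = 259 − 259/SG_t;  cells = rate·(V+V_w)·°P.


V_w = 25.5·((1.072−1)/(1.052−1)−1) = 9.8077
V_final = 25.5 + 9.8077 = 35.3077
°P = 259 − 259/1.052 = 12.8023
cells = 0.78·35.3077·12.8023

352.5748 billion cells


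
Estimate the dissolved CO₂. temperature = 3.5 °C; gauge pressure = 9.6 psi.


vols = (P + 14.695)·(0.01821 + 0.09011·e^(−0.04·T))
vols = (9.6 + 14.695)·(0.01821 + 0.09011·e^(−0.04·3.5))

2.3456 volumes


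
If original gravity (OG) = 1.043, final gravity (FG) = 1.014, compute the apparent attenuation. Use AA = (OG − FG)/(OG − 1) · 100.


AA = (1.043 − 1.014)/(1.043 − 1) · 100

67.4419 %


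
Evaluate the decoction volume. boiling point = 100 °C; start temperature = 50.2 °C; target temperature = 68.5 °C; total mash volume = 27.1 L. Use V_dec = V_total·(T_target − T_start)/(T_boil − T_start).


V_dec = 27.1·(68.5 − 50.2)/(100 − 50.2)

9.9584 L


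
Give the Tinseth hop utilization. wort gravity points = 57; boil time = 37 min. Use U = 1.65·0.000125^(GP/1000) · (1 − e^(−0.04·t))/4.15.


bigness = 1.65·0.000125^(57/1000) = 0.9886
boil_factor = (1 − e^(−0.04·37))/4.15 = 0.1861
U = 0.9886 · 0.1861

0.1840


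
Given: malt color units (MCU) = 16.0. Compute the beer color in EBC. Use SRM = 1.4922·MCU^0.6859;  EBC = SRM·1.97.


SRM = 1.4922·16.0^0.6859 = 9.9939
EBC = 9.9939·1.97

19.6879 EBC


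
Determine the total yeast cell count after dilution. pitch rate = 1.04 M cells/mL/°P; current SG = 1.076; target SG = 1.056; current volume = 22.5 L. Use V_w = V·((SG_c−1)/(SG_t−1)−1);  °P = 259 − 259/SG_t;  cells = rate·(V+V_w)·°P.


V_w = 22.5·((1.076−1)/(1.056−1)−1) = 8.0357
V_final = 22.5 + 8.0357 = 30.5357
°P = 259 − 259/1.056 = 13.7348
cells = 1.04·30.5357·13.7348

436.1795 billion cells


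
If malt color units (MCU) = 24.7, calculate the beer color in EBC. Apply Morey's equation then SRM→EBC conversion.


SRM = 1.4922·MCU^0.6859;  EBC = SRM·1.97
SRM = 1.4922·24.7^0.6859 = 13.4610
EBC = 13.4610·1.97

26.5182 EBC


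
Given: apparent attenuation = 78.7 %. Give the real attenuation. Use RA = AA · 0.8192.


RA = 78.7 · 0.8192

64.4710 %


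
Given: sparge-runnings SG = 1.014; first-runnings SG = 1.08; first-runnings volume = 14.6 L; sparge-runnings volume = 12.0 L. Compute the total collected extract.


total = Σ (SG_i − 1)·1000·V_i
first = (1.08 − 1)·1000·14.6 = 1168.0000
sparge = (1.014 − 1)·1000·12.0 = 168.0000
total = 1168.0000 + 168.0000

1336.0000 gravity·L


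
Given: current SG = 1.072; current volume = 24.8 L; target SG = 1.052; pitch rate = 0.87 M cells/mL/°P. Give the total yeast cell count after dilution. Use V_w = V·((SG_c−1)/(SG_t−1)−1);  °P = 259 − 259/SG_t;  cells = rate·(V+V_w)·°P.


V_w = 24.8·((1.072−1)/(1.052−1)−1) = 9.5385
V_final = 24.8 + 9.5385 = 34.3385
°P = 259 − 259/1.052 = 12.8023
cells = 0.87·34.3385·12.8023

382.4613 billion cells


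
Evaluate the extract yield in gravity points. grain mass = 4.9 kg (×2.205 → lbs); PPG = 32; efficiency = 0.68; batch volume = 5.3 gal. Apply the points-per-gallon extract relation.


points = lbs × PPG × eff / vol
lbs = 4.9 × 2.205 = 10.8045
points = 10.8045 × 32 × 0.68 / 5.3

44.3596 points


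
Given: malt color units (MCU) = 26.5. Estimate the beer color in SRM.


SRM = 1.4922 · MCU^0.6859
SRM = 1.4922 · 26.5^0.6859

14.1264 SRM


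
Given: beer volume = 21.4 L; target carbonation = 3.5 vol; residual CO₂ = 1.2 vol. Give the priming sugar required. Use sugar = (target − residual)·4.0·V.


sugar = (3.5 − 1.2)·4.0·21.4

196.8800 g


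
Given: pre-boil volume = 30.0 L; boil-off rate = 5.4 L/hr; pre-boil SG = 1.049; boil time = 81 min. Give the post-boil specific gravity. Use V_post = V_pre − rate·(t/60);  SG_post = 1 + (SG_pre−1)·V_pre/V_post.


V_post = 30.0 − 5.4·(81/60) = 22.7100
SG_post = 1 + (1.049 − 1)·30.0/22.7100

1.0647


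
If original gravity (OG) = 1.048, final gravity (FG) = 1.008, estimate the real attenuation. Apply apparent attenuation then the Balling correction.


AA = (OG−FG)/(OG−1)·100;  RA = AA·0.8192
AA = (1.048 − 1.008)/(1.048 − 1)·100 = 83.3333
RA = 83.3333·0.8192

68.2667 %


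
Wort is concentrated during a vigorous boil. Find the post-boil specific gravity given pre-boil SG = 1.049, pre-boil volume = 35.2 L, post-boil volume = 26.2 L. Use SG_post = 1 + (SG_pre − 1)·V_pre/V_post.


pts_pre = (1.049 − 1)·1000 = 49.0000
pts_post = 49.0000·35.2/26.2 = 65.8321
SG_post = 1 + 65.8321/1000

1.0658


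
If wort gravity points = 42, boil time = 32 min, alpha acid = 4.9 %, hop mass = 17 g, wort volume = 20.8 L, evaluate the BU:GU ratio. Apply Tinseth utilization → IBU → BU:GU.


U = 1.65·0.000125^(GP/1000)·(1−e^(−0.04t))/4.15;  IBU = (α/100)·m·U·1000/V;  BU:GU = IBU/GP
U = 1.65·0.000125^(42/1000)·(1−e^(−0.04·32))/4.15 = 0.1968
IBU = (4.9/100)·17·0.1968·1000/20.8 = 7.8814
BU:GU = 7.8814/42

0.1877


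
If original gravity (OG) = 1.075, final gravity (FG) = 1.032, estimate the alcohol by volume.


ABV = (OG − FG) · 131.25
ABV = (1.075 − 1.032) · 131.25

5.6437 % ABV


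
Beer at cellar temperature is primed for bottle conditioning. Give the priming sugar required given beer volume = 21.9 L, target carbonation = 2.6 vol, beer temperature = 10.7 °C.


residual = 14.695·(0.01821 + 0.09011·e^(−0.04·T));  sugar = (target − residual)·4.0·V
residual = 14.695·(0.01821 + 0.09011·e^(−0.04·10.7)) = 1.1307
sugar = (2.6 − 1.1307)·4.0·21.9

128.7104 g


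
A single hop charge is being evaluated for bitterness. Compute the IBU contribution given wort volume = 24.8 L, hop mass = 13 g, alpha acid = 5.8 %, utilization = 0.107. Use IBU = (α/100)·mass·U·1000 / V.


IBU = (5.8/100)·13·0.107·1000 / 24.8

3.2531 IBU


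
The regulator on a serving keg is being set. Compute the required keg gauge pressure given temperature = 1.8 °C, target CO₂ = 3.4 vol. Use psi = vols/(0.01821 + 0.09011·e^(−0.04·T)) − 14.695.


psi = 3.4/(0.01821 + 0.09011·e^(−0.04·1.8)) − 14.695

18.6187 psi


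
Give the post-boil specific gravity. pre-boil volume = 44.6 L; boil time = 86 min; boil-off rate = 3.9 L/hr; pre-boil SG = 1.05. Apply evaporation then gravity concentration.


V_post = V_pre − rate·(t/60);  SG_post = 1 + (SG_pre−1)·V_pre/V_post
V_post = 44.6 − 3.9·(86/60) = 39.0100
SG_post = 1 + (1.05 − 1)·44.6/39.0100

1.0572


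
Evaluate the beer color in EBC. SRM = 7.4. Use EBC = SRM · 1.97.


EBC = 7.4 · 1.97

14.5780 EBC


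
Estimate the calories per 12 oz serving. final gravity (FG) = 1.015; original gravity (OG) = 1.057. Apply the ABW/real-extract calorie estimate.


ABW = (OG−FG)·131.25·0.79/FG;  °P = 259 − 259/SG (for OG→OE and FG→AE);  RE = 0.1808·OE + 0.8192·AE;  Cal = (6.9·ABW + 4·(RE−0.1))·FG·3.55
ABW = (1.057 − 1.015)·131.25·0.79/1.015 = 4.2905
OE = 259 − 259/1.057 = 13.9669 °P
AE = 259 − 259/1.015 = 3.8276 °P
RE = 0.1808·13.9669 + 0.8192·3.8276 = 5.6608 °P
Cal = (6.9·4.2905 + 4·(5.6608−0.1))·1.015·3.55

186.8201 kcal


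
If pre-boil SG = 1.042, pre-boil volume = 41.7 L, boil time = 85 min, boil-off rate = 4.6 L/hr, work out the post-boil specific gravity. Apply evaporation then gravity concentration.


V_post = V_pre − rate·(t/60);  SG_post = 1 + (SG_pre−1)·V_pre/V_post
V_post = 41.7 − 4.6·(85/60) = 35.1833
SG_post = 1 + (1.042 − 1)·41.7/35.1833

1.0498


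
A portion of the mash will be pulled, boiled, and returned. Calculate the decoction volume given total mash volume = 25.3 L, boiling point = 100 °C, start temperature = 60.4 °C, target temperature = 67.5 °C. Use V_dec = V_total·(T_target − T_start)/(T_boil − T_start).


V_dec = 25.3·(67.5 − 60.4)/(100 − 60.4)

4.5361 L


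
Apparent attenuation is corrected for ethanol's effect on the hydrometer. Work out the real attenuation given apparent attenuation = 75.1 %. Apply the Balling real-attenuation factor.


RA = AA · 0.8192
RA = 75.1 · 0.8192

61.5219 %


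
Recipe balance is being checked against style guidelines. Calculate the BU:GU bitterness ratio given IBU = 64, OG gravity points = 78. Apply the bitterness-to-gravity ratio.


BU:GU = IBU / OG_points
BU:GU = 64 / 78

0.8205


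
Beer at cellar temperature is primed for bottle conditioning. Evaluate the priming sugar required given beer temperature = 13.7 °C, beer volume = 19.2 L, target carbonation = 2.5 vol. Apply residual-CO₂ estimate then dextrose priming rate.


residual = 14.695·(0.01821 + 0.09011·e^(−0.04·T));  sugar = (target − residual)·4.0·V
residual = 14.695·(0.01821 + 0.09011·e^(−0.04·13.7)) = 1.0331
sugar = (2.5 − 1.0331)·4.0·19.2

112.6577 g


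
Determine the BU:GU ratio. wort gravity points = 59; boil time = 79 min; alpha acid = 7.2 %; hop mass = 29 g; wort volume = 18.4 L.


U = 1.65·0.000125^(GP/1000)·(1−e^(−0.04t))/4.15;  IBU = (α/100)·m·U·1000/V;  BU:GU = IBU/GP
U = 1.65·0.000125^(59/1000)·(1−e^(−0.04·79))/4.15 = 0.2240
IBU = (7.2/100)·29·0.2240·1000/18.4 = 25.4237
BU:GU = 25.4237/59

0.4309


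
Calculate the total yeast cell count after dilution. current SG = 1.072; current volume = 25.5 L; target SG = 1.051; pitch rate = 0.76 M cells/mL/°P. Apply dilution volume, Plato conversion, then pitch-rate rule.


V_w = V·((SG_c−1)/(SG_t−1)−1);  °P = 259 − 259/SG_t;  cells = rate·(V+V_w)·°P
V_w = 25.5·((1.072−1)/(1.051−1)−1) = 10.5000
V_final = 25.5 + 10.5000 = 36.0000
°P = 259 − 259/1.051 = 12.5680
cells = 0.76·36.0000·12.5680

343.8613 billion cells


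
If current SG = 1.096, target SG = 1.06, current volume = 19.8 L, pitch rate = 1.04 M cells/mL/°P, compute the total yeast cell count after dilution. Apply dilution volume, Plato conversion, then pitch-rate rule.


V_w = V·((SG_c−1)/(SG_t−1)−1);  °P = 259 − 259/SG_t;  cells = rate·(V+V_w)·°P
V_w = 19.8·((1.096−1)/(1.06−1)−1) = 11.8800
V_final = 19.8 + 11.8800 = 31.6800
°P = 259 − 259/1.06 = 14.6604
cells = 1.04·31.6800·14.6604

483.0184 billion cells


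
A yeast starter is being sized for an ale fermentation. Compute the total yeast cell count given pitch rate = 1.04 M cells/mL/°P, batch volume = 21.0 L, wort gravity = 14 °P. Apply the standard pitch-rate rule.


cells (billions) = rate · V_L · °P
cells = 1.04 · 21.0 · 14

305.7600 billion cells


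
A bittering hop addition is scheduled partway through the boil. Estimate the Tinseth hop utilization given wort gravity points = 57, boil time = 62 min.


U = 1.65·0.000125^(GP/1000) · (1 − e^(−0.04·t))/4.15
bigness = 1.65·0.000125^(57/1000) = 0.9886
boil_factor = (1 − e^(−0.04·62))/4.15 = 0.2208
U = 0.9886 · 0.2208

0.2183


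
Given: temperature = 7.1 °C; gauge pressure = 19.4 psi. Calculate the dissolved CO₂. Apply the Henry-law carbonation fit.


vols = (P + 14.695)·(0.01821 + 0.09011·e^(−0.04·T))
vols = (19.4 + 14.695)·(0.01821 + 0.09011·e^(−0.04·7.1))

2.9336 volumes


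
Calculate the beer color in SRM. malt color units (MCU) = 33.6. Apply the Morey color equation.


SRM = 1.4922 · MCU^0.6859
SRM = 1.4922 · 33.6^0.6859

16.6243 SRM


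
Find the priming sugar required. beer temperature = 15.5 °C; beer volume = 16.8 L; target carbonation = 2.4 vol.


residual = 14.695·(0.01821 + 0.09011·e^(−0.04·T));  sugar = (target − residual)·4.0·V
residual = 14.695·(0.01821 + 0.09011·e^(−0.04·15.5)) = 0.9799
sugar = (2.4 − 0.9799)·4.0·16.8

95.4291 g


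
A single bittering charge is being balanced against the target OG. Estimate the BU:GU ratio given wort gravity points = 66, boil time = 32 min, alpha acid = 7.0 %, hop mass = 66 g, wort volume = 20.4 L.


U = 1.65·0.000125^(GP/1000)·(1−e^(−0.04t))/4.15;  IBU = (α/100)·m·U·1000/V;  BU:GU = IBU/GP
U = 1.65·0.000125^(66/1000)·(1−e^(−0.04·32))/4.15 = 0.1586
IBU = (7.0/100)·66·0.1586·1000/20.4 = 35.9218
BU:GU = 35.9218/66

0.5443


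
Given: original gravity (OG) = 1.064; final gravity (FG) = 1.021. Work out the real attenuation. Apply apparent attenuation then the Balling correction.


AA = (OG−FG)/(OG−1)·100;  RA = AA·0.8192
AA = (1.064 − 1.021)/(1.064 − 1)·100 = 67.1875
RA = 67.1875·0.8192

55.0400 %


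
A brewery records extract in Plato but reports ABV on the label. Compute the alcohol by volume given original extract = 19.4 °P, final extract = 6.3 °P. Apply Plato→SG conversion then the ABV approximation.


SG = 259/(259 − P);  ABV = (OG − FG)·131.25
OG = 259/(259 − 19.4) = 1.0810
FG = 259/(259 − 6.3) = 1.0249
ABV = (1.0810 − 1.0249)·131.25

7.3549 % ABV


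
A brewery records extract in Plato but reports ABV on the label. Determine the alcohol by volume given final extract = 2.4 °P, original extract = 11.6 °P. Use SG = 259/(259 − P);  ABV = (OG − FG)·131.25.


OG = 259/(259 − 11.6) = 1.0469
FG = 259/(259 − 2.4) = 1.0094
ABV = (1.0469 − 1.0094)·131.25

4.9264 % ABV


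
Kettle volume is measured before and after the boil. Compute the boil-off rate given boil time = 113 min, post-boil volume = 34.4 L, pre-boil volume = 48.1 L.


rate = (V_pre − V_post) / (t_min/60)
rate = (48.1 − 34.4) / (113/60)

7.2743 L/hr


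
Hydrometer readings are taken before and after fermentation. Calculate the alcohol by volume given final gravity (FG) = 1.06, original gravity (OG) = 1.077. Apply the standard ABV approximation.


ABV = (OG − FG) · 131.25
ABV = (1.077 − 1.06) · 131.25

2.2312 % ABV


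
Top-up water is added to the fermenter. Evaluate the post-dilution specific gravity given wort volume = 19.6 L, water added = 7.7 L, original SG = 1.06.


SG_new = 1 + (SG_old − 1)·V_old/(V_old + V_water)
pts = (1.06 − 1)·1000·19.6/(19.6 + 7.7) = 43.0769
SG_new = 1 + 43.0769/1000

1.0431


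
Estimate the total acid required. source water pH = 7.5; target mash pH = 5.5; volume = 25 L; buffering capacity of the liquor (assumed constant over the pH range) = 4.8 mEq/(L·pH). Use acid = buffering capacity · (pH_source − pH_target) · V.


acid = 4.8 · (7.5 − 5.5) · 25

240.0000 mEq


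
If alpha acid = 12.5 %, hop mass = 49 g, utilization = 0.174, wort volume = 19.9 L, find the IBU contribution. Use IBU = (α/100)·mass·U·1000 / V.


IBU = (12.5/100)·49·0.174·1000 / 19.9

53.5553 IBU


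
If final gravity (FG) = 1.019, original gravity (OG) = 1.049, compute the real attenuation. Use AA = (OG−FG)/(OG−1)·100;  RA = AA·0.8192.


AA = (1.049 − 1.019)/(1.049 − 1)·100 = 61.2245
RA = 61.2245·0.8192

50.1551 %


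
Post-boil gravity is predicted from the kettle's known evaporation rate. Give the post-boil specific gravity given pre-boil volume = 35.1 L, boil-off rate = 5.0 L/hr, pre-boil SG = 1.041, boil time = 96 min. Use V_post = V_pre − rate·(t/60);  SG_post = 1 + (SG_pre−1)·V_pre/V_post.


V_post = 35.1 − 5.0·(96/60) = 27.1000
SG_post = 1 + (1.041 − 1)·35.1/27.1000

1.0531


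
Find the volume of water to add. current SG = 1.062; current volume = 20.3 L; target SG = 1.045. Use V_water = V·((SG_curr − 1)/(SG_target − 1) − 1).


V_water = 20.3·((1.062 − 1)/(1.045 − 1) − 1)

7.6689 L


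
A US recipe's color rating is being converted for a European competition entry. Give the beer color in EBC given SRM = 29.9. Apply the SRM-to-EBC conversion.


EBC = SRM · 1.97
EBC = 29.9 · 1.97

58.9030 EBC


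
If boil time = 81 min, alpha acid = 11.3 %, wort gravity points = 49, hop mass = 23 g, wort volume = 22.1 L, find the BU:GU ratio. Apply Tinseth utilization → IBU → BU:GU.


U = 1.65·0.000125^(GP/1000)·(1−e^(−0.04t))/4.15;  IBU = (α/100)·m·U·1000/V;  BU:GU = IBU/GP
U = 1.65·0.000125^(49/1000)·(1−e^(−0.04·81))/4.15 = 0.2459
IBU = (11.3/100)·23·0.2459·1000/22.1 = 28.9233
BU:GU = 28.9233/49

0.5903


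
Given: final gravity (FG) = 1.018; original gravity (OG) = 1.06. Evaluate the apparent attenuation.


AA = (OG − FG)/(OG − 1) · 100
AA = (1.06 − 1.018)/(1.06 − 1) · 100

70.0000 %


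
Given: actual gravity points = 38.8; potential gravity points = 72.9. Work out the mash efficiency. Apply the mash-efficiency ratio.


efficiency = actual / potential × 100
efficiency = 38.8 / 72.9 × 100

53.2236 %


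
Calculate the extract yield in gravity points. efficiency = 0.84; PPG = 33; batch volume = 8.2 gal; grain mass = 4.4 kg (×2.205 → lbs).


points = lbs × PPG × eff / vol
lbs = 4.4 × 2.205 = 9.7020
points = 9.7020 × 33 × 0.84 / 8.2

32.7975 points


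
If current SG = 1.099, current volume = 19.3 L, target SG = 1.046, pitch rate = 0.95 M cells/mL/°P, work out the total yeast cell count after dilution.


V_w = V·((SG_c−1)/(SG_t−1)−1);  °P = 259 − 259/SG_t;  cells = rate·(V+V_w)·°P
V_w = 19.3·((1.099−1)/(1.046−1)−1) = 22.2370
V_final = 19.3 + 22.2370 = 41.5370
°P = 259 − 259/1.046 = 11.3901
cells = 0.95·41.5370·11.3901

449.4529 billion cells


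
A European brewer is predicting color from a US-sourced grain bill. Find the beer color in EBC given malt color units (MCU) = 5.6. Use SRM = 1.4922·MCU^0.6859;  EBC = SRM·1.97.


SRM = 1.4922·5.6^0.6859 = 4.8642
EBC = 4.8642·1.97

9.5824 EBC


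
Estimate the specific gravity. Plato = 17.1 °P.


SG = 259/(259 − P)
SG = 259/(259 − 17.1)

1.0707


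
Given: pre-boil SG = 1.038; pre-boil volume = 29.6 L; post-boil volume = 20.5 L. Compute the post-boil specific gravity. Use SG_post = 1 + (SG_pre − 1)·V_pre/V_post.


pts_pre = (1.038 − 1)·1000 = 38.0000
pts_post = 38.0000·29.6/20.5 = 54.8683
SG_post = 1 + 54.8683/1000

1.0549


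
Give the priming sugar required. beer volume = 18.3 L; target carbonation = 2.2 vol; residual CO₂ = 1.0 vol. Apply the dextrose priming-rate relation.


sugar = (target − residual)·4.0·V
sugar = (2.2 − 1.0)·4.0·18.3

87.8400 g


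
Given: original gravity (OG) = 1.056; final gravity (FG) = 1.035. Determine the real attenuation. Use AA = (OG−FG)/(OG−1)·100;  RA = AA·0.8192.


AA = (1.056 − 1.035)/(1.056 − 1)·100 = 37.5000
RA = 37.5000·0.8192

30.7200 %


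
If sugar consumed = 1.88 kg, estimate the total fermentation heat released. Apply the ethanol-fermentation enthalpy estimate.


Q = m_sugar · 590 kJ/kg
Q = 1.88 · 590

1109.2000 kJ


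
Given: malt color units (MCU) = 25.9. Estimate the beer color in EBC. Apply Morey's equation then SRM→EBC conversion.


SRM = 1.4922·MCU^0.6859;  EBC = SRM·1.97
SRM = 1.4922·25.9^0.6859 = 13.9062
EBC = 13.9062·1.97

27.3953 EBC


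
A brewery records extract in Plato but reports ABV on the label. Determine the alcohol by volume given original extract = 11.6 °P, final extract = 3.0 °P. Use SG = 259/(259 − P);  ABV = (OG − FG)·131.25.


OG = 259/(259 − 11.6) = 1.0469
FG = 259/(259 − 3.0) = 1.0117
ABV = (1.0469 − 1.0117)·131.25

4.6159 % ABV


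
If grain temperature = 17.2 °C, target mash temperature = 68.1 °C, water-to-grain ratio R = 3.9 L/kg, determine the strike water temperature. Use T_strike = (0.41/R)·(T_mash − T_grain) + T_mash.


T_strike = (0.41/3.9)·(68.1 − 17.2) + 68.1

73.4510 °C


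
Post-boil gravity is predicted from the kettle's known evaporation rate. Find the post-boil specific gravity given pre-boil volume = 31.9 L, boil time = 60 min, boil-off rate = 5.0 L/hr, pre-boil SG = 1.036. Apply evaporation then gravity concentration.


V_post = V_pre − rate·(t/60);  SG_post = 1 + (SG_pre−1)·V_pre/V_post
V_post = 31.9 − 5.0·(60/60) = 26.9000
SG_post = 1 + (1.036 − 1)·31.9/26.9000

1.0427


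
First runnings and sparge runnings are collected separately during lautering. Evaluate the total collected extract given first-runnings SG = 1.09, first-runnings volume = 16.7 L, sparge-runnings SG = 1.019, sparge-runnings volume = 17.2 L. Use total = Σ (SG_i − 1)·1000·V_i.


first = (1.09 − 1)·1000·16.7 = 1503.0000
sparge = (1.019 − 1)·1000·17.2 = 326.8000
total = 1503.0000 + 326.8000

1829.8000 gravity·L


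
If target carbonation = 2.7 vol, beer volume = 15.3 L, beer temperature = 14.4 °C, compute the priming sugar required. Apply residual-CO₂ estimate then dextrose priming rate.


residual = 14.695·(0.01821 + 0.09011·e^(−0.04·T));  sugar = (target − residual)·4.0·V
residual = 14.695·(0.01821 + 0.09011·e^(−0.04·14.4)) = 1.0120
sugar = (2.7 − 1.0120)·4.0·15.3

103.3077 g


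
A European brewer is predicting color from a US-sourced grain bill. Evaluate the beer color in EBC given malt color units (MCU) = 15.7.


SRM = 1.4922·MCU^0.6859;  EBC = SRM·1.97
SRM = 1.4922·15.7^0.6859 = 9.8649
EBC = 9.8649·1.97

19.4339 EBC


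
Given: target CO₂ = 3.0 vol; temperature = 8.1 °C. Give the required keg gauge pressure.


psi = vols/(0.01821 + 0.09011·e^(−0.04·T)) − 14.695
psi = 3.0/(0.01821 + 0.09011·e^(−0.04·8.1)) − 14.695

21.2840 psi


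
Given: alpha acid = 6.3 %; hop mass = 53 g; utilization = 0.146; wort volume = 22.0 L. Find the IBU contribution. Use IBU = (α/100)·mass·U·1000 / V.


IBU = (6.3/100)·53·0.146·1000 / 22.0

22.1588 IBU


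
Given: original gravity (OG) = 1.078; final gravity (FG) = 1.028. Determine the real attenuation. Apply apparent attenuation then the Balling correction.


AA = (OG−FG)/(OG−1)·100;  RA = AA·0.8192
AA = (1.078 − 1.028)/(1.078 − 1)·100 = 64.1026
RA = 64.1026·0.8192

52.5128 %


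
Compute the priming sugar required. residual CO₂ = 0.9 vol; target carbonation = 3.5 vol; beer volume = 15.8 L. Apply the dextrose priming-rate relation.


sugar = (target − residual)·4.0·V
sugar = (3.5 − 0.9)·4.0·15.8

164.3200 g


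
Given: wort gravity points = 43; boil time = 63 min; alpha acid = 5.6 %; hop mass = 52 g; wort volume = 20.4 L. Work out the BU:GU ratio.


U = 1.65·0.000125^(GP/1000)·(1−e^(−0.04t))/4.15;  IBU = (α/100)·m·U·1000/V;  BU:GU = IBU/GP
U = 1.65·0.000125^(43/1000)·(1−e^(−0.04·63))/4.15 = 0.2484
IBU = (5.6/100)·52·0.2484·1000/20.4 = 35.4597
BU:GU = 35.4597/43

0.8246


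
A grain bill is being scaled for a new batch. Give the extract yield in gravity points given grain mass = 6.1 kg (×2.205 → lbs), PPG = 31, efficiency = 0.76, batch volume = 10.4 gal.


points = lbs × PPG × eff / vol
lbs = 6.1 × 2.205 = 13.4505
points = 13.4505 × 31 × 0.76 / 10.4

30.4706 points


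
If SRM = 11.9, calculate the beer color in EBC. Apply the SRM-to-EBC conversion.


EBC = SRM · 1.97
EBC = 11.9 · 1.97

23.4430 EBC


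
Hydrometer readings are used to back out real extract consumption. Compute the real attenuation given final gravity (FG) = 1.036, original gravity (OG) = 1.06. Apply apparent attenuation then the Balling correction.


AA = (OG−FG)/(OG−1)·100;  RA = AA·0.8192
AA = (1.06 − 1.036)/(1.06 − 1)·100 = 40.0000
RA = 40.0000·0.8192

32.7680 %


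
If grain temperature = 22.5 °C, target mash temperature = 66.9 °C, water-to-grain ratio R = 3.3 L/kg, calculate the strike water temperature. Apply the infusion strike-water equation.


T_strike = (0.41/R)·(T_mash − T_grain) + T_mash
T_strike = (0.41/3.3)·(66.9 − 22.5) + 66.9

72.4164 °C


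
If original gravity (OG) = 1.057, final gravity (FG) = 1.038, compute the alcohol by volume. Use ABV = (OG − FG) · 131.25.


ABV = (1.057 − 1.038) · 131.25

2.4937 % ABV


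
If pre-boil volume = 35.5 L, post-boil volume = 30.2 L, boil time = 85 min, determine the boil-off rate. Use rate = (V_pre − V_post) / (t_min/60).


rate = (35.5 − 30.2) / (85/60)

3.7412 L/hr


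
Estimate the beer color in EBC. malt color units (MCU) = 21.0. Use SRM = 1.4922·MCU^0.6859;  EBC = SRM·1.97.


SRM = 1.4922·21.0^0.6859 = 12.0431
EBC = 12.0431·1.97

23.7249 EBC


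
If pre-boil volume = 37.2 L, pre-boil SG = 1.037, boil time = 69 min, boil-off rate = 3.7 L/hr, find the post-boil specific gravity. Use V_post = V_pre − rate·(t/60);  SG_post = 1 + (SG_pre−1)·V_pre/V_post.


V_post = 37.2 − 3.7·(69/60) = 32.9450
SG_post = 1 + (1.037 − 1)·37.2/32.9450

1.0418


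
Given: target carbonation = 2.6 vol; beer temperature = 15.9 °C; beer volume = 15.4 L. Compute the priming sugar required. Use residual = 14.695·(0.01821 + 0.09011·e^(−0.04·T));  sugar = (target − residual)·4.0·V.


residual = 14.695·(0.01821 + 0.09011·e^(−0.04·15.9)) = 0.9686
sugar = (2.6 − 0.9686)·4.0·15.4

100.4932 g


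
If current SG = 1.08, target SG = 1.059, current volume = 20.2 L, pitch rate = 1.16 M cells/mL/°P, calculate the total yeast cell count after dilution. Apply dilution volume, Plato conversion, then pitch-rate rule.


V_w = V·((SG_c−1)/(SG_t−1)−1);  °P = 259 − 259/SG_t;  cells = rate·(V+V_w)·°P
V_w = 20.2·((1.08−1)/(1.059−1)−1) = 7.1898
V_final = 20.2 + 7.1898 = 27.3898
°P = 259 − 259/1.059 = 14.4297
cells = 1.16·27.3898·14.4297

458.4618 billion cells


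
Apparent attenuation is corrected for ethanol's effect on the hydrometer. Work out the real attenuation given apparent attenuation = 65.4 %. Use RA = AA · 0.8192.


RA = 65.4 · 0.8192

53.5757 %


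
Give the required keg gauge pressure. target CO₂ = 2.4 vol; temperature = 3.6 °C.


psi = vols/(0.01821 + 0.09011·e^(−0.04·T)) − 14.695
psi = 2.4/(0.01821 + 0.09011·e^(−0.04·3.6)) − 14.695

10.2439 psi


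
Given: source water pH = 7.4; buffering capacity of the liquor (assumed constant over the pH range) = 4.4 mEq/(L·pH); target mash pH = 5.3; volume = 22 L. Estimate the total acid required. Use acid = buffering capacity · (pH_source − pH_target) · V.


acid = 4.4 · (7.4 − 5.3) · 22

203.2800 mEq


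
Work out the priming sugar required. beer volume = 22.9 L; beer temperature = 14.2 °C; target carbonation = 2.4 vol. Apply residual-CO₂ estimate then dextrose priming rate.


residual = 14.695·(0.01821 + 0.09011·e^(−0.04·T));  sugar = (target − residual)·4.0·V
residual = 14.695·(0.01821 + 0.09011·e^(−0.04·14.2)) = 1.0179
sugar = (2.4 − 1.0179)·4.0·22.9

126.5962 g


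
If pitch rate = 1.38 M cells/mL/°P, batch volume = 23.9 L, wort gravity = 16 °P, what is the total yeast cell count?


cells (billions) = rate · V_L · °P
cells = 1.38 · 23.9 · 16

527.7120 billion cells


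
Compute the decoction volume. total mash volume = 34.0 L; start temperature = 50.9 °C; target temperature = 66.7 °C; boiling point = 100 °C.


V_dec = V_total·(T_target − T_start)/(T_boil − T_start)
V_dec = 34.0·(66.7 − 50.9)/(100 − 50.9)

10.9409 L


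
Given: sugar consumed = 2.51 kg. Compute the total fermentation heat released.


Q = m_sugar · 590 kJ/kg
Q = 2.51 · 590

1480.9000 kJ


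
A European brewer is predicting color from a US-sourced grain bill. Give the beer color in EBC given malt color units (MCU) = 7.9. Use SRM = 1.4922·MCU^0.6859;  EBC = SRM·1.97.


SRM = 1.4922·7.9^0.6859 = 6.1590
EBC = 6.1590·1.97

12.1332 EBC


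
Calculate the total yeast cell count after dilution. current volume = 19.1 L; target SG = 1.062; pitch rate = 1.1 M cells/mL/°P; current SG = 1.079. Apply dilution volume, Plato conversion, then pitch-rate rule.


V_w = V·((SG_c−1)/(SG_t−1)−1);  °P = 259 − 259/SG_t;  cells = rate·(V+V_w)·°P
V_w = 19.1·((1.079−1)/(1.062−1)−1) = 5.2371
V_final = 19.1 + 5.2371 = 24.3371
°P = 259 − 259/1.062 = 15.1205
cells = 1.1·24.3371·15.1205

404.7887 billion cells


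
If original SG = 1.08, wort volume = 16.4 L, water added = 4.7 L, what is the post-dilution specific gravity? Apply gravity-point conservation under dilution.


SG_new = 1 + (SG_old − 1)·V_old/(V_old + V_water)
pts = (1.08 − 1)·1000·16.4/(16.4 + 4.7) = 62.1801
SG_new = 1 + 62.1801/1000

1.0622


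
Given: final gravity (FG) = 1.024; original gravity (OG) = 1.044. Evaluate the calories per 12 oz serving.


ABW = (OG−FG)·131.25·0.79/FG;  °P = 259 − 259/SG (for OG→OE and FG→AE);  RE = 0.1808·OE + 0.8192·AE;  Cal = (6.9·ABW + 4·(RE−0.1))·FG·3.55
ABW = (1.044 − 1.024)·131.25·0.79/1.024 = 2.0251
OE = 259 − 259/1.044 = 10.9157 °P
AE = 259 − 259/1.024 = 6.0703 °P
RE = 0.1808·10.9157 + 0.8192·6.0703 = 6.9464 °P
Cal = (6.9·2.0251 + 4·(6.9464−0.1))·1.024·3.55

150.3481 kcal


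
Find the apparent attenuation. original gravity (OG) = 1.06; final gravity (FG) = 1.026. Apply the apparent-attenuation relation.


AA = (OG − FG)/(OG − 1) · 100
AA = (1.06 − 1.026)/(1.06 − 1) · 100

56.6667 %


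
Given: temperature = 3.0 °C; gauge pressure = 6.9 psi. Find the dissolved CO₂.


vols = (P + 14.695)·(0.01821 + 0.09011·e^(−0.04·T))
vols = (6.9 + 14.695)·(0.01821 + 0.09011·e^(−0.04·3.0))

2.1191 volumes


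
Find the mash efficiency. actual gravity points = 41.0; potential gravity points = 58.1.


efficiency = actual / potential × 100
efficiency = 41.0 / 58.1 × 100

70.5680 %


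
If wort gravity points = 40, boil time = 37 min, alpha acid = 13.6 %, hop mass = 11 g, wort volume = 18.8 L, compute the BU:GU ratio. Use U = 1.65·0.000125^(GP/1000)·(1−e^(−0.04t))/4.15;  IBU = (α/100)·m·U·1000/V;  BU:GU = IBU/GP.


U = 1.65·0.000125^(40/1000)·(1−e^(−0.04·37))/4.15 = 0.2144
IBU = (13.6/100)·11·0.2144·1000/18.8 = 17.0572
BU:GU = 17.0572/40

0.4264


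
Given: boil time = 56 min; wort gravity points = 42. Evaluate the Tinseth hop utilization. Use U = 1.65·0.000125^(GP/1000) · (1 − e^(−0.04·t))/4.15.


bigness = 1.65·0.000125^(42/1000) = 1.1312
boil_factor = (1 − e^(−0.04·56))/4.15 = 0.2153
U = 1.1312 · 0.2153

0.2436


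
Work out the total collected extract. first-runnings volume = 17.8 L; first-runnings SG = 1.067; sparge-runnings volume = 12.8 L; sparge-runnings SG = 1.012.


total = Σ (SG_i − 1)·1000·V_i
first = (1.067 − 1)·1000·17.8 = 1192.6000
sparge = (1.012 − 1)·1000·12.8 = 153.6000
total = 1192.6000 + 153.6000

1346.2000 gravity·L


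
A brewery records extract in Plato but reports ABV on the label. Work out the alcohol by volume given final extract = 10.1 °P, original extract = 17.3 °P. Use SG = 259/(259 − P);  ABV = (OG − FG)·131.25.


OG = 259/(259 − 17.3) = 1.0716
FG = 259/(259 − 10.1) = 1.0406
ABV = (1.0716 − 1.0406)·131.25

4.0685 % ABV


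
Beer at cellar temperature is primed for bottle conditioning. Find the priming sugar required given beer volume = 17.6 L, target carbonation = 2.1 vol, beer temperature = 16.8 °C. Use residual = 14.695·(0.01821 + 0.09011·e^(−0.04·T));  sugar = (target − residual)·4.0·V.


residual = 14.695·(0.01821 + 0.09011·e^(−0.04·16.8)) = 0.9438
sugar = (2.1 − 0.9438)·4.0·17.6

81.3944 g


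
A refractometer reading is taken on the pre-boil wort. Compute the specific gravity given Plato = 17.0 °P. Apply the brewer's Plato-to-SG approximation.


SG = 259/(259 − P)
SG = 259/(259 − 17.0)

1.0702


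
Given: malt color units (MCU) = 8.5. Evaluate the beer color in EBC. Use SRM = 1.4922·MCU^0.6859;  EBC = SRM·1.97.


SRM = 1.4922·8.5^0.6859 = 6.4761
EBC = 6.4761·1.97

12.7580 EBC


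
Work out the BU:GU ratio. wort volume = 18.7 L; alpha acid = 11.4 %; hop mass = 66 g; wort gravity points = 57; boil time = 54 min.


U = 1.65·0.000125^(GP/1000)·(1−e^(−0.04t))/4.15;  IBU = (α/100)·m·U·1000/V;  BU:GU = IBU/GP
U = 1.65·0.000125^(57/1000)·(1−e^(−0.04·54))/4.15 = 0.2107
IBU = (11.4/100)·66·0.2107·1000/18.7 = 84.7912
BU:GU = 84.7912/57

1.4876


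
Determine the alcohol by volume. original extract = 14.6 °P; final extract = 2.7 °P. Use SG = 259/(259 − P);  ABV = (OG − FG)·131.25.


OG = 259/(259 − 14.6) = 1.0597
FG = 259/(259 − 2.7) = 1.0105
ABV = (1.0597 − 1.0105)·131.25

6.4580 % ABV


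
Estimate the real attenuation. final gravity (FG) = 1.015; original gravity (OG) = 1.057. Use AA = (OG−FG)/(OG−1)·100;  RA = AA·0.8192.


AA = (1.057 − 1.015)/(1.057 − 1)·100 = 73.6842
RA = 73.6842·0.8192

60.3621 %


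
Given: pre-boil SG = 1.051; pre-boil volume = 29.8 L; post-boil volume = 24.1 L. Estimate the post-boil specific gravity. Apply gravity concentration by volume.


SG_post = 1 + (SG_pre − 1)·V_pre/V_post
pts_pre = (1.051 − 1)·1000 = 51.0000
pts_post = 51.0000·29.8/24.1 = 63.0622
SG_post = 1 + 63.0622/1000

1.0631


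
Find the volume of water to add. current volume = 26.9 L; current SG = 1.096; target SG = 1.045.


V_water = V·((SG_curr − 1)/(SG_target − 1) − 1)
V_water = 26.9·((1.096 − 1)/(1.045 − 1) − 1)

30.4867 L


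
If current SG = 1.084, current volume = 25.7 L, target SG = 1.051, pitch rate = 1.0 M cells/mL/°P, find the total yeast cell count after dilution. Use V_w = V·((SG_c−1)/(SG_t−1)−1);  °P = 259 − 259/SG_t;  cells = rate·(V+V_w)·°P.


V_w = 25.7·((1.084−1)/(1.051−1)−1) = 16.6294
V_final = 25.7 + 16.6294 = 42.3294
°P = 259 − 259/1.051 = 12.5680
cells = 1.0·42.3294·12.5680

531.9973 billion cells


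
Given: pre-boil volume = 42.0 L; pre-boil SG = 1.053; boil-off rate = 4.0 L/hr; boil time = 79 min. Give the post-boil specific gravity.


V_post = V_pre − rate·(t/60);  SG_post = 1 + (SG_pre−1)·V_pre/V_post
V_post = 42.0 − 4.0·(79/60) = 36.7333
SG_post = 1 + (1.053 − 1)·42.0/36.7333

1.0606


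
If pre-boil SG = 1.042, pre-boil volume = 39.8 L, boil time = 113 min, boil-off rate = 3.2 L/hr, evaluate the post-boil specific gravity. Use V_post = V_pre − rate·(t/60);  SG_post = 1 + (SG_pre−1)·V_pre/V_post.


V_post = 39.8 − 3.2·(113/60) = 33.7733
SG_post = 1 + (1.042 − 1)·39.8/33.7733

1.0495


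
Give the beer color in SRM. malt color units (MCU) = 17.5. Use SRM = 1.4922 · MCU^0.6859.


SRM = 1.4922 · 17.5^0.6859

10.6274 SRM


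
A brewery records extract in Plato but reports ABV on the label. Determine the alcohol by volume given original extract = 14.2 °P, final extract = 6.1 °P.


SG = 259/(259 − P);  ABV = (OG − FG)·131.25
OG = 259/(259 − 14.2) = 1.0580
FG = 259/(259 − 6.1) = 1.0241
ABV = (1.0580 − 1.0241)·131.25

4.4476 % ABV


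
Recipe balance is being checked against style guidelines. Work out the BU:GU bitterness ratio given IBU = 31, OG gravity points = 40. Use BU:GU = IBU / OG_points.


BU:GU = 31 / 40

0.7750


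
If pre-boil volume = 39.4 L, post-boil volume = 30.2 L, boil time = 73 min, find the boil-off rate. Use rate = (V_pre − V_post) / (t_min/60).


rate = (39.4 − 30.2) / (73/60)

7.5616 L/hr


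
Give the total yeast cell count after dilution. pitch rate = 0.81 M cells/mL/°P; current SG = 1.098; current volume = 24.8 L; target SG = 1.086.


V_w = V·((SG_c−1)/(SG_t−1)−1);  °P = 259 − 259/SG_t;  cells = rate·(V+V_w)·°P
V_w = 24.8·((1.098−1)/(1.086−1)−1) = 3.4605
V_final = 24.8 + 3.4605 = 28.2605
°P = 259 − 259/1.086 = 20.5101
cells = 0.81·28.2605·20.5101

469.4969 billion cells


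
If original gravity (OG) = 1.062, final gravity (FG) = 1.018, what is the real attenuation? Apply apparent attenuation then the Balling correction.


AA = (OG−FG)/(OG−1)·100;  RA = AA·0.8192
AA = (1.062 − 1.018)/(1.062 − 1)·100 = 70.9677
RA = 70.9677·0.8192

58.1368 %


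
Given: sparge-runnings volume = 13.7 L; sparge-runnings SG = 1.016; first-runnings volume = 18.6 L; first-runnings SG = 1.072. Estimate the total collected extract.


total = Σ (SG_i − 1)·1000·V_i
first = (1.072 − 1)·1000·18.6 = 1339.2000
sparge = (1.016 − 1)·1000·13.7 = 219.2000
total = 1339.2000 + 219.2000

1558.4000 gravity·L
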